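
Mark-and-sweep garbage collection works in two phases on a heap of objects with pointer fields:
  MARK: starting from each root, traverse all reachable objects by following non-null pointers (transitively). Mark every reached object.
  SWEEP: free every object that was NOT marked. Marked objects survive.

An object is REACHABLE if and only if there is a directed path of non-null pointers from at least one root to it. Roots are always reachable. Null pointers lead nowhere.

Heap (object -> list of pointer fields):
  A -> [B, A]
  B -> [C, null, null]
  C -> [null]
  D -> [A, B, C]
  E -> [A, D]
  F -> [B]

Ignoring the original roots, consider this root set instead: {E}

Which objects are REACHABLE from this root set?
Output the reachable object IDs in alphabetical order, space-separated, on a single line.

Answer: A B C D E

Derivation:
Roots: E
Mark E: refs=A D, marked=E
Mark A: refs=B A, marked=A E
Mark D: refs=A B C, marked=A D E
Mark B: refs=C null null, marked=A B D E
Mark C: refs=null, marked=A B C D E
Unmarked (collected): F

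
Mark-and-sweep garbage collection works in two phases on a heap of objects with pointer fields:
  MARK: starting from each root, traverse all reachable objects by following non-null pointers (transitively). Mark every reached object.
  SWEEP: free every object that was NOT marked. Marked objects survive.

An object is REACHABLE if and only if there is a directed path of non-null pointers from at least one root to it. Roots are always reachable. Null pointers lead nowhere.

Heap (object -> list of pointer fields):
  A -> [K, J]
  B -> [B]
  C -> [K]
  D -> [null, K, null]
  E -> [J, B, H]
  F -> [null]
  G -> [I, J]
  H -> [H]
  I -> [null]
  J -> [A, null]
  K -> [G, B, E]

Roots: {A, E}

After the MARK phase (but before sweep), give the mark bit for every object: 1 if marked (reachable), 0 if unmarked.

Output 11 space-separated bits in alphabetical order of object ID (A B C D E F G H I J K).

Roots: A E
Mark A: refs=K J, marked=A
Mark E: refs=J B H, marked=A E
Mark K: refs=G B E, marked=A E K
Mark J: refs=A null, marked=A E J K
Mark B: refs=B, marked=A B E J K
Mark H: refs=H, marked=A B E H J K
Mark G: refs=I J, marked=A B E G H J K
Mark I: refs=null, marked=A B E G H I J K
Unmarked (collected): C D F

Answer: 1 1 0 0 1 0 1 1 1 1 1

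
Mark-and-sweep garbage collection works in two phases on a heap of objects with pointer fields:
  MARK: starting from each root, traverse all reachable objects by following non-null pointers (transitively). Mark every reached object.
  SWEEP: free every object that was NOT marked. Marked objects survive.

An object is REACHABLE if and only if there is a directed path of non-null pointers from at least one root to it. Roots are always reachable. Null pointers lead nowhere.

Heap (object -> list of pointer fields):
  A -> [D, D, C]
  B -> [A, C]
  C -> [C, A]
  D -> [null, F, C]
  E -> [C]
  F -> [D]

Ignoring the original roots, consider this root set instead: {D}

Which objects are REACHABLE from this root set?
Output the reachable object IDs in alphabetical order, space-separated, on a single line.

Roots: D
Mark D: refs=null F C, marked=D
Mark F: refs=D, marked=D F
Mark C: refs=C A, marked=C D F
Mark A: refs=D D C, marked=A C D F
Unmarked (collected): B E

Answer: A C D F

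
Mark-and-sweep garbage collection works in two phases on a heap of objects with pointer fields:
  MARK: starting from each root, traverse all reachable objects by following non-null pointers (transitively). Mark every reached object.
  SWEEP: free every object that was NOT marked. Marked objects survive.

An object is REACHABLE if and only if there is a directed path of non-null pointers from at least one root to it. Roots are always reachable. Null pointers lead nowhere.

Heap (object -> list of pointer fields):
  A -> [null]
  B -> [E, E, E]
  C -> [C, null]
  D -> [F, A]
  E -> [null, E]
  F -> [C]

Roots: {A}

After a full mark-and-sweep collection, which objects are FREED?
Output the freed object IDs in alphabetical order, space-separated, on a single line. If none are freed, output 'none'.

Roots: A
Mark A: refs=null, marked=A
Unmarked (collected): B C D E F

Answer: B C D E F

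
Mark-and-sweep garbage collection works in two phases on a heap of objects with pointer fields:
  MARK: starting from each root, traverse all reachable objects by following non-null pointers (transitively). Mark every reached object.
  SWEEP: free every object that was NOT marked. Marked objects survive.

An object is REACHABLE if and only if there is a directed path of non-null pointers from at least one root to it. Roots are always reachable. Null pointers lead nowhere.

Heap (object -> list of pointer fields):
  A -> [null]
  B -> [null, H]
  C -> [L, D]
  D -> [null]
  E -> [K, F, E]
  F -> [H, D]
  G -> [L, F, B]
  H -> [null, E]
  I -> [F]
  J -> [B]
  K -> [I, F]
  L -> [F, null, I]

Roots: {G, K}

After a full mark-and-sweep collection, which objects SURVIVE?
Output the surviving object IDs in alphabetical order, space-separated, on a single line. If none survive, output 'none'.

Roots: G K
Mark G: refs=L F B, marked=G
Mark K: refs=I F, marked=G K
Mark L: refs=F null I, marked=G K L
Mark F: refs=H D, marked=F G K L
Mark B: refs=null H, marked=B F G K L
Mark I: refs=F, marked=B F G I K L
Mark H: refs=null E, marked=B F G H I K L
Mark D: refs=null, marked=B D F G H I K L
Mark E: refs=K F E, marked=B D E F G H I K L
Unmarked (collected): A C J

Answer: B D E F G H I K L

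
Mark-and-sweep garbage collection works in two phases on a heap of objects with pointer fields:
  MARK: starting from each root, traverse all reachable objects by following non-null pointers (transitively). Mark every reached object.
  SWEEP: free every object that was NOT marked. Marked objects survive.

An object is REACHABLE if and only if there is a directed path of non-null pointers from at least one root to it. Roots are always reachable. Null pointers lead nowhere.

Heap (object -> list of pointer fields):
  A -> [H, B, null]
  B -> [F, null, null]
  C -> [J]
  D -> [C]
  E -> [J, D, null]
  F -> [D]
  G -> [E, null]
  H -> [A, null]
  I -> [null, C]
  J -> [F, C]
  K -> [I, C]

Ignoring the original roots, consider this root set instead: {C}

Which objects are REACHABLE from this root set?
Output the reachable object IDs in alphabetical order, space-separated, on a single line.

Roots: C
Mark C: refs=J, marked=C
Mark J: refs=F C, marked=C J
Mark F: refs=D, marked=C F J
Mark D: refs=C, marked=C D F J
Unmarked (collected): A B E G H I K

Answer: C D F J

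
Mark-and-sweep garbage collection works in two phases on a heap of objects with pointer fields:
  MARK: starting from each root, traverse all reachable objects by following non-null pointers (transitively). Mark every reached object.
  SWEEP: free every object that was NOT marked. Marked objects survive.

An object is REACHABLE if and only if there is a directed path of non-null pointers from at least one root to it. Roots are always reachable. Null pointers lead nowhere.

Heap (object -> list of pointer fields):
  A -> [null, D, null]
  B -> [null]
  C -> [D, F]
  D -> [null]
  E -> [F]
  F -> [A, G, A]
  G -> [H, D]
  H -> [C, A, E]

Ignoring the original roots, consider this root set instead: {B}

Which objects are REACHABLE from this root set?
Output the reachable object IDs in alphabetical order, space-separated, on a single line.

Answer: B

Derivation:
Roots: B
Mark B: refs=null, marked=B
Unmarked (collected): A C D E F G H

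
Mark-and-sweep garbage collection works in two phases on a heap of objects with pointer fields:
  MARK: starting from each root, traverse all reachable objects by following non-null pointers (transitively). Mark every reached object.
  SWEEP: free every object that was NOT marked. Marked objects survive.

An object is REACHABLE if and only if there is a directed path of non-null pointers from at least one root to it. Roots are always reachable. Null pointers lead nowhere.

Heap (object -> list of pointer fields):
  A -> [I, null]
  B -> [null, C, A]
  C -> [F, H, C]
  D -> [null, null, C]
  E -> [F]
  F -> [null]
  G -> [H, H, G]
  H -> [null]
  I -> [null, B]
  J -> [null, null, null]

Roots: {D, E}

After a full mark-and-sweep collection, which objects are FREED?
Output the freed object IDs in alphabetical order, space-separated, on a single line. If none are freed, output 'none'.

Answer: A B G I J

Derivation:
Roots: D E
Mark D: refs=null null C, marked=D
Mark E: refs=F, marked=D E
Mark C: refs=F H C, marked=C D E
Mark F: refs=null, marked=C D E F
Mark H: refs=null, marked=C D E F H
Unmarked (collected): A B G I J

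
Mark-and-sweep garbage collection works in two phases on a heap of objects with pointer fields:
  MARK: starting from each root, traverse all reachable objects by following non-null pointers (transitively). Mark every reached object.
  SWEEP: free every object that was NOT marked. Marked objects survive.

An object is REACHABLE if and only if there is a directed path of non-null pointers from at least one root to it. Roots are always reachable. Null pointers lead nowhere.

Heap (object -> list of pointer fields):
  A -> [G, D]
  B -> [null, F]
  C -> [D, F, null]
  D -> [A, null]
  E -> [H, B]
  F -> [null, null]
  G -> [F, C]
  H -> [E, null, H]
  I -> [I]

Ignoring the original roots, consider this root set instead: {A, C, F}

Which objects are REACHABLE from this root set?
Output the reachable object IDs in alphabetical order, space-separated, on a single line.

Roots: A C F
Mark A: refs=G D, marked=A
Mark C: refs=D F null, marked=A C
Mark F: refs=null null, marked=A C F
Mark G: refs=F C, marked=A C F G
Mark D: refs=A null, marked=A C D F G
Unmarked (collected): B E H I

Answer: A C D F G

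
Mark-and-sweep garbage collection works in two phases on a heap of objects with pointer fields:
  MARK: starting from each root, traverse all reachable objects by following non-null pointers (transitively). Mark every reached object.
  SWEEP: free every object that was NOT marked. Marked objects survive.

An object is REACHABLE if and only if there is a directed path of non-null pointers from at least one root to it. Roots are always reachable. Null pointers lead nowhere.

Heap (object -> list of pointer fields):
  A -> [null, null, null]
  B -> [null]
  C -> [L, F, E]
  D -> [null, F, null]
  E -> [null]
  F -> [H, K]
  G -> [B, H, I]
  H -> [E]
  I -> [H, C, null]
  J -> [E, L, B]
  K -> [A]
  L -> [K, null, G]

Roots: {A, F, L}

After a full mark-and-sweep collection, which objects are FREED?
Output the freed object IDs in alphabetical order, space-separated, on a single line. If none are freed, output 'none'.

Roots: A F L
Mark A: refs=null null null, marked=A
Mark F: refs=H K, marked=A F
Mark L: refs=K null G, marked=A F L
Mark H: refs=E, marked=A F H L
Mark K: refs=A, marked=A F H K L
Mark G: refs=B H I, marked=A F G H K L
Mark E: refs=null, marked=A E F G H K L
Mark B: refs=null, marked=A B E F G H K L
Mark I: refs=H C null, marked=A B E F G H I K L
Mark C: refs=L F E, marked=A B C E F G H I K L
Unmarked (collected): D J

Answer: D J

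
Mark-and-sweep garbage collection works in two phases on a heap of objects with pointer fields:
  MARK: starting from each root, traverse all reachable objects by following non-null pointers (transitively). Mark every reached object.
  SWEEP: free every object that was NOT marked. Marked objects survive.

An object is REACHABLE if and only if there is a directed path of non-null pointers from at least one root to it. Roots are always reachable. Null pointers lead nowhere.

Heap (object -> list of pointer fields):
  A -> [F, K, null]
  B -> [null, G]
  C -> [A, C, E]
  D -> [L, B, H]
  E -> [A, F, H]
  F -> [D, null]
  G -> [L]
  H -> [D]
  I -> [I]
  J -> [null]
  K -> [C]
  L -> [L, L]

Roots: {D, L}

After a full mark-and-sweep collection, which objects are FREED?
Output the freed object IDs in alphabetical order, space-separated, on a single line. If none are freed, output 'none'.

Answer: A C E F I J K

Derivation:
Roots: D L
Mark D: refs=L B H, marked=D
Mark L: refs=L L, marked=D L
Mark B: refs=null G, marked=B D L
Mark H: refs=D, marked=B D H L
Mark G: refs=L, marked=B D G H L
Unmarked (collected): A C E F I J K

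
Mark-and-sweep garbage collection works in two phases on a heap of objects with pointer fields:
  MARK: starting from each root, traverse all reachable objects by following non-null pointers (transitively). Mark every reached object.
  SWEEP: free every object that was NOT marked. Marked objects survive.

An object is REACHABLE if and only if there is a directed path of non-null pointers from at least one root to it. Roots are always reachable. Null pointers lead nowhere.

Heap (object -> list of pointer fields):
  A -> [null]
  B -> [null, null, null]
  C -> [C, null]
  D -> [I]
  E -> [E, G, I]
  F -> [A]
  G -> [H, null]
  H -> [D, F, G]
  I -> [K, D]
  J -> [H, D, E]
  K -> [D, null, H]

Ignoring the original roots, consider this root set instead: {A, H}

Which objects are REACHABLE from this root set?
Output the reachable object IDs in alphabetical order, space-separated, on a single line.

Roots: A H
Mark A: refs=null, marked=A
Mark H: refs=D F G, marked=A H
Mark D: refs=I, marked=A D H
Mark F: refs=A, marked=A D F H
Mark G: refs=H null, marked=A D F G H
Mark I: refs=K D, marked=A D F G H I
Mark K: refs=D null H, marked=A D F G H I K
Unmarked (collected): B C E J

Answer: A D F G H I K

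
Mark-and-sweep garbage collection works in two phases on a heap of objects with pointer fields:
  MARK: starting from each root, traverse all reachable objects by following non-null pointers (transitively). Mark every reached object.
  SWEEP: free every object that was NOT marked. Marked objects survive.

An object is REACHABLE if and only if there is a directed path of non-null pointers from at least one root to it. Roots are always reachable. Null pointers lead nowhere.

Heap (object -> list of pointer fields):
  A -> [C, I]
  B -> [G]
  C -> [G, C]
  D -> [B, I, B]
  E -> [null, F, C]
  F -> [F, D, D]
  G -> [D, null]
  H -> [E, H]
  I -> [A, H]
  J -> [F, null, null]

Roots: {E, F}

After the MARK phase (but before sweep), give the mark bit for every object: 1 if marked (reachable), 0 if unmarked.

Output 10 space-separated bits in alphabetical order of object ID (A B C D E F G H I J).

Answer: 1 1 1 1 1 1 1 1 1 0

Derivation:
Roots: E F
Mark E: refs=null F C, marked=E
Mark F: refs=F D D, marked=E F
Mark C: refs=G C, marked=C E F
Mark D: refs=B I B, marked=C D E F
Mark G: refs=D null, marked=C D E F G
Mark B: refs=G, marked=B C D E F G
Mark I: refs=A H, marked=B C D E F G I
Mark A: refs=C I, marked=A B C D E F G I
Mark H: refs=E H, marked=A B C D E F G H I
Unmarked (collected): J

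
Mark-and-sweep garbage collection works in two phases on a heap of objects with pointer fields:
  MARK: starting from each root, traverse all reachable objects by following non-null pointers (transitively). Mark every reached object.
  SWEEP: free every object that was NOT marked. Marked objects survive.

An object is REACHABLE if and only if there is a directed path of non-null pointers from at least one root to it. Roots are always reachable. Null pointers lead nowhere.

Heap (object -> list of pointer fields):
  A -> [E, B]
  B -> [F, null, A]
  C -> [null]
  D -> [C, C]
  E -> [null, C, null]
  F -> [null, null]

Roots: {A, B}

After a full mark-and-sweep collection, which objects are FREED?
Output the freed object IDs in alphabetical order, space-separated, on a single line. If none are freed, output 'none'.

Answer: D

Derivation:
Roots: A B
Mark A: refs=E B, marked=A
Mark B: refs=F null A, marked=A B
Mark E: refs=null C null, marked=A B E
Mark F: refs=null null, marked=A B E F
Mark C: refs=null, marked=A B C E F
Unmarked (collected): D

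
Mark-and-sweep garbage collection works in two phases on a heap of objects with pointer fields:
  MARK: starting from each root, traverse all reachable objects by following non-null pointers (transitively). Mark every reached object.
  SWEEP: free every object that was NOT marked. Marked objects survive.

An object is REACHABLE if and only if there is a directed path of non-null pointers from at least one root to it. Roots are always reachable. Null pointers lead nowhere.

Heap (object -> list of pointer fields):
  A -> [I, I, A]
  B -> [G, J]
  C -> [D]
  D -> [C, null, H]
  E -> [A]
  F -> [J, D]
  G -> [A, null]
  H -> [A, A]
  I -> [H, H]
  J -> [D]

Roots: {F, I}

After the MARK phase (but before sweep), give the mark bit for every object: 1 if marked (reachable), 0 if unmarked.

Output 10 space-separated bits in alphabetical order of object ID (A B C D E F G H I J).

Answer: 1 0 1 1 0 1 0 1 1 1

Derivation:
Roots: F I
Mark F: refs=J D, marked=F
Mark I: refs=H H, marked=F I
Mark J: refs=D, marked=F I J
Mark D: refs=C null H, marked=D F I J
Mark H: refs=A A, marked=D F H I J
Mark C: refs=D, marked=C D F H I J
Mark A: refs=I I A, marked=A C D F H I J
Unmarked (collected): B E G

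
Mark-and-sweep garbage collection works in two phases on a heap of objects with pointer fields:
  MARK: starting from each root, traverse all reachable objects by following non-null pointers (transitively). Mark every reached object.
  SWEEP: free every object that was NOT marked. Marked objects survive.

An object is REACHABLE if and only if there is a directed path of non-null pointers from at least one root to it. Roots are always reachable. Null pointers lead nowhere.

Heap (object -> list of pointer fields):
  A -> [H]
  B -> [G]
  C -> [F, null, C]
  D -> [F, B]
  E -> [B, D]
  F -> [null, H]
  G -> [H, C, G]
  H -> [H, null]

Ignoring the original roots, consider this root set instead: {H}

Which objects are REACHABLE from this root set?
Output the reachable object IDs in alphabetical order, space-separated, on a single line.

Roots: H
Mark H: refs=H null, marked=H
Unmarked (collected): A B C D E F G

Answer: H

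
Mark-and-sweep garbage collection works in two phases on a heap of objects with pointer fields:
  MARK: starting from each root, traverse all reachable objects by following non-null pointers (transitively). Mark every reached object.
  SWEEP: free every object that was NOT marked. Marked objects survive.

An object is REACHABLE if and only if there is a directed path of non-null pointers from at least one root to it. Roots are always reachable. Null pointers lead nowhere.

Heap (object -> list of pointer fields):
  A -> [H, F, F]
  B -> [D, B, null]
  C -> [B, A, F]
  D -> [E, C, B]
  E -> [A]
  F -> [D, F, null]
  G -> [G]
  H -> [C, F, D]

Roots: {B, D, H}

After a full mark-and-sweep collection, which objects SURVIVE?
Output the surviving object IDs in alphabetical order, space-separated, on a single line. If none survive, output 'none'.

Roots: B D H
Mark B: refs=D B null, marked=B
Mark D: refs=E C B, marked=B D
Mark H: refs=C F D, marked=B D H
Mark E: refs=A, marked=B D E H
Mark C: refs=B A F, marked=B C D E H
Mark F: refs=D F null, marked=B C D E F H
Mark A: refs=H F F, marked=A B C D E F H
Unmarked (collected): G

Answer: A B C D E F H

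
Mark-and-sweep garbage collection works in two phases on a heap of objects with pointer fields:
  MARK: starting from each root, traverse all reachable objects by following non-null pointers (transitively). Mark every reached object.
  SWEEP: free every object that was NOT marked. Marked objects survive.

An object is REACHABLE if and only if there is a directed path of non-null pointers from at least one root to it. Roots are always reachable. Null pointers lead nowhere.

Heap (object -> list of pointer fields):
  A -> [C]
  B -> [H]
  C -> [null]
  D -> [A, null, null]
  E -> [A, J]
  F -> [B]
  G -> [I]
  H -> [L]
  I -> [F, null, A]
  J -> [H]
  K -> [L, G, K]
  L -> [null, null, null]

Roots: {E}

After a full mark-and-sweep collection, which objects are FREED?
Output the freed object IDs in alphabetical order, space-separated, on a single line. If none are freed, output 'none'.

Answer: B D F G I K

Derivation:
Roots: E
Mark E: refs=A J, marked=E
Mark A: refs=C, marked=A E
Mark J: refs=H, marked=A E J
Mark C: refs=null, marked=A C E J
Mark H: refs=L, marked=A C E H J
Mark L: refs=null null null, marked=A C E H J L
Unmarked (collected): B D F G I K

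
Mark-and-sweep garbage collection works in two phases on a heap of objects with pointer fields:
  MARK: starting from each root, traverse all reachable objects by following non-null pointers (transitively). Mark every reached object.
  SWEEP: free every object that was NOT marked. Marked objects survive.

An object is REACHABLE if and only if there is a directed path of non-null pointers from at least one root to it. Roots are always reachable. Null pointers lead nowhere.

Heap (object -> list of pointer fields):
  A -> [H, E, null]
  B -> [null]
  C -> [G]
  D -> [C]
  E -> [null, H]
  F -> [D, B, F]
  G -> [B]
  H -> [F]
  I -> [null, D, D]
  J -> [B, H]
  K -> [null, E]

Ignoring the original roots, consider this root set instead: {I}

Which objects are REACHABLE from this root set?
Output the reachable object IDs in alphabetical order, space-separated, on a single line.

Answer: B C D G I

Derivation:
Roots: I
Mark I: refs=null D D, marked=I
Mark D: refs=C, marked=D I
Mark C: refs=G, marked=C D I
Mark G: refs=B, marked=C D G I
Mark B: refs=null, marked=B C D G I
Unmarked (collected): A E F H J K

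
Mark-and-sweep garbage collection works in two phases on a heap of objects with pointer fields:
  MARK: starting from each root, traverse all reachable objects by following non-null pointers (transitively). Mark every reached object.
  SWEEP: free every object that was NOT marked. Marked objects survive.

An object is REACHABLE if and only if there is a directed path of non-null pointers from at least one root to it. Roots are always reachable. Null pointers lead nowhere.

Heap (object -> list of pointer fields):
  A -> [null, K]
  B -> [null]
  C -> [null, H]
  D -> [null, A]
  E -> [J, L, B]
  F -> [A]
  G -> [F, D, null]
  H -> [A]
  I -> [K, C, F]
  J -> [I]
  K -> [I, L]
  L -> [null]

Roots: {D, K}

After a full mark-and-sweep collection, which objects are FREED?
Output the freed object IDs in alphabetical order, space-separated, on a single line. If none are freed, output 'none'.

Answer: B E G J

Derivation:
Roots: D K
Mark D: refs=null A, marked=D
Mark K: refs=I L, marked=D K
Mark A: refs=null K, marked=A D K
Mark I: refs=K C F, marked=A D I K
Mark L: refs=null, marked=A D I K L
Mark C: refs=null H, marked=A C D I K L
Mark F: refs=A, marked=A C D F I K L
Mark H: refs=A, marked=A C D F H I K L
Unmarked (collected): B E G J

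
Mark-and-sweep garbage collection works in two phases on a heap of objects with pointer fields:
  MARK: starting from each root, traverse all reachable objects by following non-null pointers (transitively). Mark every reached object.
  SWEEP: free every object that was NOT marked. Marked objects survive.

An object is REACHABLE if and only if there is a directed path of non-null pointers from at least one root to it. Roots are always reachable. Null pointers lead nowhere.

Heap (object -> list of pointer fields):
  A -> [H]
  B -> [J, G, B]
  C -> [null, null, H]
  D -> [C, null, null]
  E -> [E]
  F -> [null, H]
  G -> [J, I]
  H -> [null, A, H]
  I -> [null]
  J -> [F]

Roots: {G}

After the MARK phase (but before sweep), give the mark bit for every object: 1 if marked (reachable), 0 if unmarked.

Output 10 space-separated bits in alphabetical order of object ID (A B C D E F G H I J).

Answer: 1 0 0 0 0 1 1 1 1 1

Derivation:
Roots: G
Mark G: refs=J I, marked=G
Mark J: refs=F, marked=G J
Mark I: refs=null, marked=G I J
Mark F: refs=null H, marked=F G I J
Mark H: refs=null A H, marked=F G H I J
Mark A: refs=H, marked=A F G H I J
Unmarked (collected): B C D E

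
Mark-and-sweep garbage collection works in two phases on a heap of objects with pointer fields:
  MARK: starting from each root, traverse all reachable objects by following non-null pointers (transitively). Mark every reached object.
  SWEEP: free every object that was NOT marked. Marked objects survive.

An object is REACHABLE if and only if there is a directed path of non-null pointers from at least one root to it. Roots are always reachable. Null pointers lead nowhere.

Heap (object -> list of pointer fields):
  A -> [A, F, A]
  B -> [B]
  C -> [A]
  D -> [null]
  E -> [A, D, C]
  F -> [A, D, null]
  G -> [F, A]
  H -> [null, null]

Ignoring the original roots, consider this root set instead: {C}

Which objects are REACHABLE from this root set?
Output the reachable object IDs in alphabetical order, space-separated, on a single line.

Roots: C
Mark C: refs=A, marked=C
Mark A: refs=A F A, marked=A C
Mark F: refs=A D null, marked=A C F
Mark D: refs=null, marked=A C D F
Unmarked (collected): B E G H

Answer: A C D F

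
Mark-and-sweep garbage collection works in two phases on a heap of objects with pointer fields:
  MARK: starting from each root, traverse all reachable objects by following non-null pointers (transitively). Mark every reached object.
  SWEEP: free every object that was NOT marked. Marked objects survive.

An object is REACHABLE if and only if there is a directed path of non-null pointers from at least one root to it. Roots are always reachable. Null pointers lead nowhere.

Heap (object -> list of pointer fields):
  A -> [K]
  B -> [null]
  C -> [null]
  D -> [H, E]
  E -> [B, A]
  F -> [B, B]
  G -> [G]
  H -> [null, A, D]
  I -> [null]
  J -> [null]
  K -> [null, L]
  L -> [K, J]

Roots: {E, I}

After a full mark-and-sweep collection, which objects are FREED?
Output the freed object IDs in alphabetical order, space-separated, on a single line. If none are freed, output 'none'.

Answer: C D F G H

Derivation:
Roots: E I
Mark E: refs=B A, marked=E
Mark I: refs=null, marked=E I
Mark B: refs=null, marked=B E I
Mark A: refs=K, marked=A B E I
Mark K: refs=null L, marked=A B E I K
Mark L: refs=K J, marked=A B E I K L
Mark J: refs=null, marked=A B E I J K L
Unmarked (collected): C D F G H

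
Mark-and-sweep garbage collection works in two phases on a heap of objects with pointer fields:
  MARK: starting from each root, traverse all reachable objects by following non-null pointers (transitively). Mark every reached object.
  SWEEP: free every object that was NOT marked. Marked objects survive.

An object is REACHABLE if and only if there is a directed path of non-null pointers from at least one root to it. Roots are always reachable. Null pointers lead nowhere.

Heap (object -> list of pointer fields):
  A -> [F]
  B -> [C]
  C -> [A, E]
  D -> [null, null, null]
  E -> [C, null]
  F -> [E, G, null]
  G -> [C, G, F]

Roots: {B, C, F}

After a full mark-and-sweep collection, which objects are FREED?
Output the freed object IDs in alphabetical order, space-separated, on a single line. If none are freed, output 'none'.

Roots: B C F
Mark B: refs=C, marked=B
Mark C: refs=A E, marked=B C
Mark F: refs=E G null, marked=B C F
Mark A: refs=F, marked=A B C F
Mark E: refs=C null, marked=A B C E F
Mark G: refs=C G F, marked=A B C E F G
Unmarked (collected): D

Answer: D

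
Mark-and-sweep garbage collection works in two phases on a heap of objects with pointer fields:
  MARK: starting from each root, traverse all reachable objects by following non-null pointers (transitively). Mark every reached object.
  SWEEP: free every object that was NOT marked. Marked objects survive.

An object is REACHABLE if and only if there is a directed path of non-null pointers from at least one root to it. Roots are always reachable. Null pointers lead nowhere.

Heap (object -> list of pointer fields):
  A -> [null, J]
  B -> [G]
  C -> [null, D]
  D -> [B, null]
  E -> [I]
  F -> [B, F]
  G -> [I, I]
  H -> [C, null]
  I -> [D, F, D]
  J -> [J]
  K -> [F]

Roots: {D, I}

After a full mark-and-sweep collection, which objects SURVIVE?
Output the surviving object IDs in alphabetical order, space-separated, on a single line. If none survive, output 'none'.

Roots: D I
Mark D: refs=B null, marked=D
Mark I: refs=D F D, marked=D I
Mark B: refs=G, marked=B D I
Mark F: refs=B F, marked=B D F I
Mark G: refs=I I, marked=B D F G I
Unmarked (collected): A C E H J K

Answer: B D F G I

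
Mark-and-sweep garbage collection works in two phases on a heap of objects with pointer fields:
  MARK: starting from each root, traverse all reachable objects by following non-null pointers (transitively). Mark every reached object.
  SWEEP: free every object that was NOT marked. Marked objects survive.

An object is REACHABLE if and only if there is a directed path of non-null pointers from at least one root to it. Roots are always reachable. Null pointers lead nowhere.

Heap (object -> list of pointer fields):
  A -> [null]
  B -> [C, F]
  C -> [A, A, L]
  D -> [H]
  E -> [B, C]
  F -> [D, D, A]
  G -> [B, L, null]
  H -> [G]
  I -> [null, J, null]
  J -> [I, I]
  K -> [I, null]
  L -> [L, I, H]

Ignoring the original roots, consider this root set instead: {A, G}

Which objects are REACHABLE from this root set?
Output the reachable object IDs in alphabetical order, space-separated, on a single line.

Answer: A B C D F G H I J L

Derivation:
Roots: A G
Mark A: refs=null, marked=A
Mark G: refs=B L null, marked=A G
Mark B: refs=C F, marked=A B G
Mark L: refs=L I H, marked=A B G L
Mark C: refs=A A L, marked=A B C G L
Mark F: refs=D D A, marked=A B C F G L
Mark I: refs=null J null, marked=A B C F G I L
Mark H: refs=G, marked=A B C F G H I L
Mark D: refs=H, marked=A B C D F G H I L
Mark J: refs=I I, marked=A B C D F G H I J L
Unmarked (collected): E K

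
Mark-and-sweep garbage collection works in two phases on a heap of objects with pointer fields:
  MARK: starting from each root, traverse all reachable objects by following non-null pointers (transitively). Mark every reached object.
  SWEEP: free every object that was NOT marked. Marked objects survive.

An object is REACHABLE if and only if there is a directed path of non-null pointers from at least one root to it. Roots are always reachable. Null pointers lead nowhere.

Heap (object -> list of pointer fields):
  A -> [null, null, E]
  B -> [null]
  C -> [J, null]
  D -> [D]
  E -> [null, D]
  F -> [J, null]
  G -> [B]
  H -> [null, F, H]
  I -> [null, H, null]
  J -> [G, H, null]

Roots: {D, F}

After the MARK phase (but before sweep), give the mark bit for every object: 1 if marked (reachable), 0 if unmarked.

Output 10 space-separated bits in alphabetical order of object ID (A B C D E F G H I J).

Answer: 0 1 0 1 0 1 1 1 0 1

Derivation:
Roots: D F
Mark D: refs=D, marked=D
Mark F: refs=J null, marked=D F
Mark J: refs=G H null, marked=D F J
Mark G: refs=B, marked=D F G J
Mark H: refs=null F H, marked=D F G H J
Mark B: refs=null, marked=B D F G H J
Unmarked (collected): A C E I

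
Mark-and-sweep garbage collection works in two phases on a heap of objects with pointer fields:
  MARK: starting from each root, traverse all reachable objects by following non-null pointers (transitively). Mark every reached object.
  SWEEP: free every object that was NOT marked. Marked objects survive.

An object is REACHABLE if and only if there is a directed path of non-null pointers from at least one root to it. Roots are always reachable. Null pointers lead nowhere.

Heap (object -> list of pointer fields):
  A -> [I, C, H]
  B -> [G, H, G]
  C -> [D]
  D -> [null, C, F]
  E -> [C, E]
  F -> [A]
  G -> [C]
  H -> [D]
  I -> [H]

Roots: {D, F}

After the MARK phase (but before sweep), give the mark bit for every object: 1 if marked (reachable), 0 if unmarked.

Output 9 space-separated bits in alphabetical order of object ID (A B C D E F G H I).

Roots: D F
Mark D: refs=null C F, marked=D
Mark F: refs=A, marked=D F
Mark C: refs=D, marked=C D F
Mark A: refs=I C H, marked=A C D F
Mark I: refs=H, marked=A C D F I
Mark H: refs=D, marked=A C D F H I
Unmarked (collected): B E G

Answer: 1 0 1 1 0 1 0 1 1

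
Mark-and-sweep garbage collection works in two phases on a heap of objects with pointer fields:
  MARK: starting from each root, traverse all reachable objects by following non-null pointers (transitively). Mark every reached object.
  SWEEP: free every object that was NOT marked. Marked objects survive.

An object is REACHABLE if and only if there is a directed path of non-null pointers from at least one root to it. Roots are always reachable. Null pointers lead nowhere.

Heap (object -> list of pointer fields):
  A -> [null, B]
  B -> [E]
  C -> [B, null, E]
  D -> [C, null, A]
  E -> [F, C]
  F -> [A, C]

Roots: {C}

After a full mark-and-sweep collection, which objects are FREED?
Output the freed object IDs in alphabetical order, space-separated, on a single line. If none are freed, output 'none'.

Answer: D

Derivation:
Roots: C
Mark C: refs=B null E, marked=C
Mark B: refs=E, marked=B C
Mark E: refs=F C, marked=B C E
Mark F: refs=A C, marked=B C E F
Mark A: refs=null B, marked=A B C E F
Unmarked (collected): D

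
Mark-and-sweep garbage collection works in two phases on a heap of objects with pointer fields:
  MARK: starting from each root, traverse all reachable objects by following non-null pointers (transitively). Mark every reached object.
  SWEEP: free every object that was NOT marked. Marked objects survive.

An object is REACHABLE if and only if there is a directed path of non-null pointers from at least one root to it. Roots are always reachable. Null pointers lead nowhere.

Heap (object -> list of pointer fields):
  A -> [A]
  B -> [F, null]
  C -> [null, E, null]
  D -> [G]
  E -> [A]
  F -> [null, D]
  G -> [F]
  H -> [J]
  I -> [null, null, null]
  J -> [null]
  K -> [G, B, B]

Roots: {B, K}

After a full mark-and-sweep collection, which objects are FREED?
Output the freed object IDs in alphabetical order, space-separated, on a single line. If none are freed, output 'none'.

Answer: A C E H I J

Derivation:
Roots: B K
Mark B: refs=F null, marked=B
Mark K: refs=G B B, marked=B K
Mark F: refs=null D, marked=B F K
Mark G: refs=F, marked=B F G K
Mark D: refs=G, marked=B D F G K
Unmarked (collected): A C E H I J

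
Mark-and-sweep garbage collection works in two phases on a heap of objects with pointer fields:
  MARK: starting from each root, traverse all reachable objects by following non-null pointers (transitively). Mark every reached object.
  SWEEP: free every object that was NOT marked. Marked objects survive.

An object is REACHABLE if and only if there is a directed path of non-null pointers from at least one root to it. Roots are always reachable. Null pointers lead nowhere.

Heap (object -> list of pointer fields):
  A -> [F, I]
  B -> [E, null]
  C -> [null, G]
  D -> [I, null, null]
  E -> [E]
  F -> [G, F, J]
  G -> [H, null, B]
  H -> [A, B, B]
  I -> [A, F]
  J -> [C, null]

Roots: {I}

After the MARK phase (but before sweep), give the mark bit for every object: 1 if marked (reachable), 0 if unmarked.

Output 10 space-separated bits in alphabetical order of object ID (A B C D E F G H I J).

Answer: 1 1 1 0 1 1 1 1 1 1

Derivation:
Roots: I
Mark I: refs=A F, marked=I
Mark A: refs=F I, marked=A I
Mark F: refs=G F J, marked=A F I
Mark G: refs=H null B, marked=A F G I
Mark J: refs=C null, marked=A F G I J
Mark H: refs=A B B, marked=A F G H I J
Mark B: refs=E null, marked=A B F G H I J
Mark C: refs=null G, marked=A B C F G H I J
Mark E: refs=E, marked=A B C E F G H I J
Unmarked (collected): D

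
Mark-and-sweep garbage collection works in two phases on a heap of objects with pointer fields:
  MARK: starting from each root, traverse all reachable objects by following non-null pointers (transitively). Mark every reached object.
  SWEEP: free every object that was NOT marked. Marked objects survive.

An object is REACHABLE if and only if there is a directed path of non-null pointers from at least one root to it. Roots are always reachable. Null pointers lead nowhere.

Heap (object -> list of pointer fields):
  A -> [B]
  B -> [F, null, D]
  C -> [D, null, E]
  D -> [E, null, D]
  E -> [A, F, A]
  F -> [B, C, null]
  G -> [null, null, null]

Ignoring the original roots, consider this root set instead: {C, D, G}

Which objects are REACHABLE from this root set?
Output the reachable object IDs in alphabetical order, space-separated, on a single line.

Roots: C D G
Mark C: refs=D null E, marked=C
Mark D: refs=E null D, marked=C D
Mark G: refs=null null null, marked=C D G
Mark E: refs=A F A, marked=C D E G
Mark A: refs=B, marked=A C D E G
Mark F: refs=B C null, marked=A C D E F G
Mark B: refs=F null D, marked=A B C D E F G
Unmarked (collected): (none)

Answer: A B C D E F G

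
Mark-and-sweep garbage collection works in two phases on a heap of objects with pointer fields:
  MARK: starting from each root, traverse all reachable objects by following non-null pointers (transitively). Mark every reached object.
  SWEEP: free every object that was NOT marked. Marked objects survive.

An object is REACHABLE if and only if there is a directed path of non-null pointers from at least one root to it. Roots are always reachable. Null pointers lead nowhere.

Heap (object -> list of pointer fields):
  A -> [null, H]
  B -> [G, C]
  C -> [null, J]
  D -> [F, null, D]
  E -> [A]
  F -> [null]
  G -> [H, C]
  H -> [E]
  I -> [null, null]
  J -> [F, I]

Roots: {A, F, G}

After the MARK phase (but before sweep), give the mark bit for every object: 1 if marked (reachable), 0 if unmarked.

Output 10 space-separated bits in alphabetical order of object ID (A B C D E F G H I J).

Roots: A F G
Mark A: refs=null H, marked=A
Mark F: refs=null, marked=A F
Mark G: refs=H C, marked=A F G
Mark H: refs=E, marked=A F G H
Mark C: refs=null J, marked=A C F G H
Mark E: refs=A, marked=A C E F G H
Mark J: refs=F I, marked=A C E F G H J
Mark I: refs=null null, marked=A C E F G H I J
Unmarked (collected): B D

Answer: 1 0 1 0 1 1 1 1 1 1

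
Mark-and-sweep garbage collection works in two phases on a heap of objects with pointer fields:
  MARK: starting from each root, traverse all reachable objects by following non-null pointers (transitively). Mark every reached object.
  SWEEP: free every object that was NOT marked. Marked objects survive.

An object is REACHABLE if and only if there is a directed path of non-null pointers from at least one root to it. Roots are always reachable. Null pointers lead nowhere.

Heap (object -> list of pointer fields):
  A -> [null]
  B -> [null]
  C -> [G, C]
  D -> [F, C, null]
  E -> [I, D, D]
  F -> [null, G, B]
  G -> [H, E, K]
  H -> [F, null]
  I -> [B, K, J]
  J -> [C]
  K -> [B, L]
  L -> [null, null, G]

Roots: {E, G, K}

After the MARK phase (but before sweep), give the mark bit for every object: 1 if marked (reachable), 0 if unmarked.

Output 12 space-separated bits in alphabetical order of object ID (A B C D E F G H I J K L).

Answer: 0 1 1 1 1 1 1 1 1 1 1 1

Derivation:
Roots: E G K
Mark E: refs=I D D, marked=E
Mark G: refs=H E K, marked=E G
Mark K: refs=B L, marked=E G K
Mark I: refs=B K J, marked=E G I K
Mark D: refs=F C null, marked=D E G I K
Mark H: refs=F null, marked=D E G H I K
Mark B: refs=null, marked=B D E G H I K
Mark L: refs=null null G, marked=B D E G H I K L
Mark J: refs=C, marked=B D E G H I J K L
Mark F: refs=null G B, marked=B D E F G H I J K L
Mark C: refs=G C, marked=B C D E F G H I J K L
Unmarked (collected): A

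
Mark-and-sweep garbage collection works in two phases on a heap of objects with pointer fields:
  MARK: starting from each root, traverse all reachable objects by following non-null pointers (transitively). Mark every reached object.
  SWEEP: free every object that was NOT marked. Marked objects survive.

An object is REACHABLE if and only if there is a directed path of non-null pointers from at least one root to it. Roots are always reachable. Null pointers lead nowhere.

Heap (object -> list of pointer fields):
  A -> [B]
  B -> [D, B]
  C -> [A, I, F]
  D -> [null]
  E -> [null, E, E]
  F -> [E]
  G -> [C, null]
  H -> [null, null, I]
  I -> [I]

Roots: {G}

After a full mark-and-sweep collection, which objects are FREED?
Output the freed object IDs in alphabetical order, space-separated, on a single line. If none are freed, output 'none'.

Answer: H

Derivation:
Roots: G
Mark G: refs=C null, marked=G
Mark C: refs=A I F, marked=C G
Mark A: refs=B, marked=A C G
Mark I: refs=I, marked=A C G I
Mark F: refs=E, marked=A C F G I
Mark B: refs=D B, marked=A B C F G I
Mark E: refs=null E E, marked=A B C E F G I
Mark D: refs=null, marked=A B C D E F G I
Unmarked (collected): H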